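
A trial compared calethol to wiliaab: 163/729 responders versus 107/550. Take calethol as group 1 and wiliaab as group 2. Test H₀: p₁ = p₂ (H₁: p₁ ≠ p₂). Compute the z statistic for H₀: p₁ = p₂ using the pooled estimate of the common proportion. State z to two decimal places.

p̂₁ = 163/729 ≈ 0.22359, p̂₂ = 107/550 ≈ 0.19455.
Pooled p̂ = (163+107)/(729+550) = 270/1279 = 0.21110.
SE = √(0.166538 × 0.00318992) = 0.02305.
z = (0.22359 − 0.19455)/0.02305 = 0.02904/0.02305 = 1.26.

z = 1.26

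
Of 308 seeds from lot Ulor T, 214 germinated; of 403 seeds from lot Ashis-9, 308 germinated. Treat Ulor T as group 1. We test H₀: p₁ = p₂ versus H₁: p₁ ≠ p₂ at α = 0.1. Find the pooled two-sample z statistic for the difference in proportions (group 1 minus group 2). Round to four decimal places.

p̂₁ = 214/308 ≈ 0.6948052, p̂₂ = 308/403 ≈ 0.7642680.
Pooled p̂ = (214+308)/(308+403) = 522/711 = 0.7341772.
SE = √(0.195161 × 0.00572814) = 0.0334352.
z = (0.6948052 − 0.7642680)/0.0334352 = -0.0694628/0.0334352 = -2.0775.
p-value = 2·P(Z > 2.078) ≈ 0.0378; since p < α = 0.1, reject H₀.

z = -2.0775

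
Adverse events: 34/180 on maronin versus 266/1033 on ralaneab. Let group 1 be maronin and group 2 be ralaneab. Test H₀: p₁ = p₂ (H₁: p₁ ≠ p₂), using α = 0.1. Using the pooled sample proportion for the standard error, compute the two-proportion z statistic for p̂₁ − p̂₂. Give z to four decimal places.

z = -1.9689

p̂₁ = 34/180 = 0.188889, p̂₂ = 266/1033 = 0.257502.
Pooled p̂ = (34+266)/(180+1033) = 300/1213 = 0.247321.
SE = √(0.186153 × 0.00652361) = 0.034848.
z = (0.188889 − 0.257502)/0.034848 = -0.068613/0.034848 = -1.9689.
Two-sided p-value ≈ 2·Φ(−1.969) = 0.0490; since p < α = 0.1, reject H₀.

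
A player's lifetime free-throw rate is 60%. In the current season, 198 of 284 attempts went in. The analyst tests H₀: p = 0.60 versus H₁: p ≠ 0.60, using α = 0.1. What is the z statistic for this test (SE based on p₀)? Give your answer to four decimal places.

p̂ = 198/284 ≈ 0.697183.
Under H₀, SE = √(0.6·0.4/284) = √(0.00084507) = 0.029070.
z = (0.697183 − 0.6)/0.029070 = 0.097183/0.029070 = 3.3431.
p-value = 2·P(Z > 3.343) ≈ 0.0008. With α = 0.1, reject H₀.

z = 3.3431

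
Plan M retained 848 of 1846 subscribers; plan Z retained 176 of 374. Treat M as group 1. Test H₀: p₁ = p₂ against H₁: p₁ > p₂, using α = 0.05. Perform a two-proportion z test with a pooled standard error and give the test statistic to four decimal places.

z = -0.3968

p̂₁ = 848/1846 = 0.459372, p̂₂ = 176/374 = 0.470588.
Pooled p̂ = (848+176)/(1846+374) = 1024/2220 = 0.461261.
SE = √(p̂(1−p̂)(1/n₁+1/n₂)) = √(0.461261·0.538739·0.00321551) = √(0.000799052) = 0.028268.
z = (0.459372 − 0.470588)/0.028268 = -0.011216/0.028268 = -0.3968.
p-value = P(Z > -0.397) ≈ 0.6542. With α = 0.05, fail to reject H₀.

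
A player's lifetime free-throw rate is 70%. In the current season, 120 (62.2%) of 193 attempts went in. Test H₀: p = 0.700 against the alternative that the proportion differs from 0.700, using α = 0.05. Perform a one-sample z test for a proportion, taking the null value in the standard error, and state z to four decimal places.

z = -2.3719

p̂ = 120/193 ≈ 0.621762.
Under H₀, SE = √(0.7·0.3/193) = √(0.00108808) = 0.032986.
z = (0.621762 − 0.7)/0.032986 = -0.078238/0.032986 = -2.3719.
p-value = 2·P(Z > 2.372) ≈ 0.0177, so at α = 0.05 we reject H₀.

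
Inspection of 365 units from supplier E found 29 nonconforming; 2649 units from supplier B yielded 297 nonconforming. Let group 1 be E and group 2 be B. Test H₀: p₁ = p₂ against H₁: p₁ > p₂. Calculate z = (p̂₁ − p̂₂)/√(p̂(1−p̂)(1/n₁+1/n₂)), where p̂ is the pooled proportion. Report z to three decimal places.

p̂₁ = 29/365 = 0.07945, p̂₂ = 297/2649 = 0.11212.
Pooled p̂ = (29+297)/(365+2649) = 326/3014 = 0.10816.
SE = √(0.0964629 × 0.00311723) = 0.01734.
z = (0.07945 − 0.11212)/0.01734 = -0.03267/0.01734 = -1.884.
p-value = P(Z > -1.884) ≈ 0.9702.

z = -1.884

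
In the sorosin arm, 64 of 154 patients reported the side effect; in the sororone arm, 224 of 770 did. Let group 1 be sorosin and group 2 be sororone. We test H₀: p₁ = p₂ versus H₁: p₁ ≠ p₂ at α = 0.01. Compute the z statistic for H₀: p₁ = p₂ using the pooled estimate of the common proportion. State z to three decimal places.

p̂₁ = 64/154 ≈ 0.41558, p̂₂ = 224/770 ≈ 0.29091.
Pooled p̂ = (64+224)/(154+770) = 288/924 = 0.31169.
SE = √(0.214539 × 0.00779221) = 0.04089.
z = (0.41558 − 0.29091)/0.04089 = 0.12467/0.04089 = 3.049.
p-value = 2·P(Z > 3.049) ≈ 0.0023. With α = 0.01, reject H₀.

z = 3.049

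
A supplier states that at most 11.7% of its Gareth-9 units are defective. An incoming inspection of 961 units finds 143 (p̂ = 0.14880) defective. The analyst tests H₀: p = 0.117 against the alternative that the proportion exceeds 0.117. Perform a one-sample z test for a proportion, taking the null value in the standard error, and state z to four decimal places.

z = 3.0673

p̂ = 143/961 = 0.1488033.
Under H₀, SE = √(0.117·0.883/961) = √(0.000107504) = 0.0103684.
z = (0.1488033 − 0.117)/0.0103684 = 0.0318033/0.0103684 = 3.0673.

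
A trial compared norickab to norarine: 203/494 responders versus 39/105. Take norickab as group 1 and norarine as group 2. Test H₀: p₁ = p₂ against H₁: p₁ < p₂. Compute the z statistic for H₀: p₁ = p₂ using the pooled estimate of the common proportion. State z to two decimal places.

z = 0.75

p̂₁ = 203/494 ≈ 0.4109, p̂₂ = 39/105 ≈ 0.3714.
Pooled p̂ = (203+39)/(494+105) = 242/599 = 0.4040.
SE = √(0.240785 × 0.0115481) = 0.0527.
z = (0.4109 − 0.3714)/0.0527 = 0.0395/0.0527 = 0.75.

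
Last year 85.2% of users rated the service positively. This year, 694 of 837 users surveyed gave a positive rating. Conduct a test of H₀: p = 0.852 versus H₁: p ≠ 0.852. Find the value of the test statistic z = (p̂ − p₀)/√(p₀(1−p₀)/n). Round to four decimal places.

p̂ = 694/837 = 0.829152.
Standard error under H₀: √(0.852×0.148/837) = 0.012274.
z = (0.829152 − 0.852)/0.012274 = -0.022848/0.012274 = -1.8615.
Two-sided p-value ≈ 2·Φ(−1.862) = 0.0627.

z = -1.8615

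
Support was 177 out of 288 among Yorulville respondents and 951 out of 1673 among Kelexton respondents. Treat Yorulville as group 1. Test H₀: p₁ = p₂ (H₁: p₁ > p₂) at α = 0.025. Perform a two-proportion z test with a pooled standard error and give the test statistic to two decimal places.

p̂₁ = 177/288 ≈ 0.61458, p̂₂ = 951/1673 ≈ 0.56844.
Pooled p̂ = (177+951)/(288+1673) = 1128/1961 = 0.57522.
SE = √(p̂(1−p̂)(1/n₁+1/n₂)) = √(0.57522·0.42478·0.00406995) = √(0.000994462) = 0.03154.
z = (0.61458 − 0.56844)/0.03154 = 0.04614/0.03154 = 1.46.
p-value = P(Z > 1.463) ≈ 0.0717; since p > α = 0.025, fail to reject H₀.

z = 1.46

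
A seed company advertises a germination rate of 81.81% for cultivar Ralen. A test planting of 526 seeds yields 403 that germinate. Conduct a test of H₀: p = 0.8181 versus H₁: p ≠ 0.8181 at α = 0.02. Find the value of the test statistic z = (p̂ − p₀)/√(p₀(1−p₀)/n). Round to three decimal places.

z = -3.088

p̂ = 403/526 = 0.76616.
Standard error under H₀: √(0.8181×0.1819/526) = 0.01682.
z = (0.76616 − 0.8181)/0.01682 = -0.05194/0.01682 = -3.088.
p-value = 2·P(Z > 3.088) ≈ 0.0020; since p < α = 0.02, reject H₀.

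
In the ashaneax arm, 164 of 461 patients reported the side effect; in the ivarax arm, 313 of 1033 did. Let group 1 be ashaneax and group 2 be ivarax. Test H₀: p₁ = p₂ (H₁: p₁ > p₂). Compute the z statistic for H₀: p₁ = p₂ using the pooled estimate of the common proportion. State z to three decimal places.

z = 2.020

p̂₁ = 164/461 ≈ 0.35575, p̂₂ = 313/1033 ≈ 0.30300.
Pooled p̂ = (164+313)/(461+1033) = 477/1494 = 0.31928.
SE = √(0.217339 × 0.00313725) = 0.02611.
z = (0.35575 − 0.30300)/0.02611 = 0.05275/0.02611 = 2.020.
p-value = P(Z > 2.020) ≈ 0.0217.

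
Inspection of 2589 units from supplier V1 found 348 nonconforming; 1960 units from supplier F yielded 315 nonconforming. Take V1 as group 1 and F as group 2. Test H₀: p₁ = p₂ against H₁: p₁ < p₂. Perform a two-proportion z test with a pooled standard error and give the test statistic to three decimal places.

z = -2.489

p̂₁ = 348/2589 ≈ 0.134415, p̂₂ = 315/1960 ≈ 0.160714.
Pooled p̂ = (348+315)/(2589+1960) = 663/4549 = 0.145746.
SE = √(0.124504 × 0.000896454) = 0.010565.
z = (0.134415 − 0.160714)/0.010565 = -0.026299/0.010565 = -2.489.
p-value = P(Z < -2.489) ≈ 0.0064.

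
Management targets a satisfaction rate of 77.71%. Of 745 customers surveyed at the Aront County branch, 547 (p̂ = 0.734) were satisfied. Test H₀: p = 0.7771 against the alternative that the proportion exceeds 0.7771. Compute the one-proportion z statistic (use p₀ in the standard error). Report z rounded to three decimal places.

z = -2.812

p̂ = 547/745 ≈ 0.734228.
Standard error under H₀: √(0.7771×0.2229/745) = 0.015248.
z = (0.734228 − 0.7771)/0.015248 = -0.042872/0.015248 = -2.812.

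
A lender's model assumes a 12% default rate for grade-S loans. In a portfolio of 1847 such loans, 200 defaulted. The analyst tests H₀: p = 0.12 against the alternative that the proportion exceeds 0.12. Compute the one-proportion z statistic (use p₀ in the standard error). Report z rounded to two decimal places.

z = -1.55

p̂ = 200/1847 = 0.10828.
Standard error under H₀: √(0.12×0.88/1847) = 0.00756.
z = (0.10828 − 0.12)/0.00756 = -0.01172/0.00756 = -1.55.
p-value = P(Z > -1.550) ≈ 0.9394.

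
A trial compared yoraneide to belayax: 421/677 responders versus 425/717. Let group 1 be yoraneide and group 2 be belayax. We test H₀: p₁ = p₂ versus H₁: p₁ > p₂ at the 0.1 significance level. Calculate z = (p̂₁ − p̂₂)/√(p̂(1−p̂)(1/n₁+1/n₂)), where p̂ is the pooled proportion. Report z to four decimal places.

z = 1.1123

p̂₁ = 421/677 ≈ 0.6218612, p̂₂ = 425/717 ≈ 0.5927476.
Pooled p̂ = (421+425)/(677+717) = 846/1394 = 0.6068867.
SE = √(0.238575 × 0.00287181) = 0.0261752.
z = (0.6218612 − 0.5927476)/0.0261752 = 0.0291136/0.0261752 = 1.1123.
p-value = P(Z > 1.112) ≈ 0.1330. With α = 0.1, fail to reject H₀.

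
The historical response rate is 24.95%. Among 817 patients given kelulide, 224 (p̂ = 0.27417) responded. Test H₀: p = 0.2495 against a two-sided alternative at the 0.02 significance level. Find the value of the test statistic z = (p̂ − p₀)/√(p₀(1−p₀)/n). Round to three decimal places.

p̂ = 224/817 ≈ 0.274174.
Standard error under H₀: √(0.2495×0.7505/817) = 0.015139.
z = (0.274174 − 0.2495)/0.015139 = 0.024674/0.015139 = 1.630.
Two-sided p-value ≈ 2·Φ(−1.630) = 0.1031; since p > α = 0.02, fail to reject H₀.

z = 1.630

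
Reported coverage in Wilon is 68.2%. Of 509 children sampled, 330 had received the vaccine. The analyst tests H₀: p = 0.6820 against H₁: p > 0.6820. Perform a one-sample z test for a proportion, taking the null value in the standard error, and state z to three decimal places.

p̂ = 330/509 ≈ 0.64833.
Standard error under H₀: √(0.682×0.318/509) = 0.02064.
z = (0.64833 − 0.682)/0.02064 = -0.03367/0.02064 = -1.631.

z = -1.631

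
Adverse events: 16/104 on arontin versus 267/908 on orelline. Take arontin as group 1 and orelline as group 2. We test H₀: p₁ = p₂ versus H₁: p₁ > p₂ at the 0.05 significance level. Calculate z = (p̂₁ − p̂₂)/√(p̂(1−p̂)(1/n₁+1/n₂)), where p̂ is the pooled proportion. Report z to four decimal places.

p̂₁ = 16/104 ≈ 0.153846, p̂₂ = 267/908 ≈ 0.294053.
Pooled p̂ = (16+267)/(104+908) = 283/1012 = 0.279644.
SE = √(0.201443 × 0.0107167) = 0.046463.
z = (0.153846 − 0.294053)/0.046463 = -0.140207/0.046463 = -3.0176.
p-value = P(Z > -3.018) ≈ 0.9987; since p > α = 0.05, fail to reject H₀.

z = -3.0176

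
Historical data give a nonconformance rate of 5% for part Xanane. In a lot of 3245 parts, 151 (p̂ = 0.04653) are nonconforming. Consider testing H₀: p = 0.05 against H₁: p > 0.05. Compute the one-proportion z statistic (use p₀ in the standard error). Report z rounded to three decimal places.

z = -0.906

p̂ = 151/3245 ≈ 0.04653.
Under H₀, SE = √(0.05·0.95/3245) = √(1.46379e-05) = 0.00383.
z = (0.04653 − 0.05)/0.00383 = -0.00347/0.00383 = -0.906.
p-value = P(Z > -0.906) ≈ 0.8176.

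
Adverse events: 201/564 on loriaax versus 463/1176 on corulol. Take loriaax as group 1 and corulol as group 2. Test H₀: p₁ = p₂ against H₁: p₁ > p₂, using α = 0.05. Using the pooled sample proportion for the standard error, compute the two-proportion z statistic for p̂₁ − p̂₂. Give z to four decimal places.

z = -1.5001

p̂₁ = 201/564 ≈ 0.356383, p̂₂ = 463/1176 ≈ 0.393707.
Pooled p̂ = (201+463)/(564+1176) = 664/1740 = 0.381609.
SE = √(0.235984 × 0.00262339) = 0.024881.
z = (0.356383 − 0.393707)/0.024881 = -0.037324/0.024881 = -1.5001.
p-value = P(Z > -1.500) ≈ 0.9332; since p > α = 0.05, fail to reject H₀.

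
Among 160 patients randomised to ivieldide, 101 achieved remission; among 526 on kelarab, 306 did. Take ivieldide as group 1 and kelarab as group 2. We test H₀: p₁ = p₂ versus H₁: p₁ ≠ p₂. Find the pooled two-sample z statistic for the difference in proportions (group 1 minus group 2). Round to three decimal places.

z = 1.116

p̂₁ = 101/160 = 0.63125, p̂₂ = 306/526 = 0.58175.
Pooled p̂ = (101+306)/(160+526) = 407/686 = 0.59329.
SE = √(0.241296 × 0.00815114) = 0.04435.
z = (0.63125 − 0.58175)/0.04435 = 0.04950/0.04435 = 1.116.
Two-sided p-value ≈ 2·Φ(−1.116) = 0.2644.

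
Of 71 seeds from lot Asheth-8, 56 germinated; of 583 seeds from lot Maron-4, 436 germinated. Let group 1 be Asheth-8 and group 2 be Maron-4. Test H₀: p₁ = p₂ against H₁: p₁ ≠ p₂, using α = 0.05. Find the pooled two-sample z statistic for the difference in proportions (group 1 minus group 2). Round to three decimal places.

p̂₁ = 56/71 = 0.78873, p̂₂ = 436/583 = 0.74786.
Pooled p̂ = (56+436)/(71+583) = 492/654 = 0.75229.
SE = √(p̂(1−p̂)(1/n₁+1/n₂)) = √(0.75229·0.24771·0.0157998) = √(0.00294426) = 0.05426.
z = (0.78873 − 0.74786)/0.05426 = 0.04087/0.05426 = 0.753.
Two-sided p-value ≈ 2·Φ(−0.753) = 0.4513. With α = 0.05, fail to reject H₀.

z = 0.753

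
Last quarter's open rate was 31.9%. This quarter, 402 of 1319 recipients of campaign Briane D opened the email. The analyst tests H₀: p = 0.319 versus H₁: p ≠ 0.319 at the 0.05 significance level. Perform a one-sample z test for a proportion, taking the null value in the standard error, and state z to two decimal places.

z = -1.11

p̂ = 402/1319 ≈ 0.3048.
SE = √(p₀(1−p₀)/n) = √(0.21724/1319) = 0.0128.
z = (0.3048 − 0.319)/0.0128 = -0.0142/0.0128 = -1.11.
Two-sided p-value ≈ 2·Φ(−1.108) = 0.2677; since p > α = 0.05, fail to reject H₀.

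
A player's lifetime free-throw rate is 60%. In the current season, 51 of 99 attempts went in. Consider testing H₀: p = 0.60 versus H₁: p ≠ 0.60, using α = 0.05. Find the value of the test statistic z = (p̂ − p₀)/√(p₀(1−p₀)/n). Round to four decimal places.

z = -1.7233

p̂ = 51/99 ≈ 0.515152.
SE = √(p₀(1−p₀)/n) = √(0.24/99) = 0.049237.
z = (0.515152 − 0.6)/0.049237 = -0.084848/0.049237 = -1.7233.
p-value = 2·P(Z > 1.723) ≈ 0.0848, so at α = 0.05 we fail to reject H₀.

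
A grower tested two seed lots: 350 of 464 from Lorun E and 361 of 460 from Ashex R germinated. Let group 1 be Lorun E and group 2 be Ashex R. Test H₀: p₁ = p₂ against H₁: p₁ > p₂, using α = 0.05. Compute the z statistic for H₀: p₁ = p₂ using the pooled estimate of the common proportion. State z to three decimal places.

p̂₁ = 350/464 = 0.75431, p̂₂ = 361/460 = 0.78478.
Pooled p̂ = (350+361)/(464+460) = 711/924 = 0.76948.
SE = √(0.17738 × 0.00432909) = 0.02771.
z = (0.75431 − 0.78478)/0.02771 = -0.03047/0.02771 = -1.100.
p-value = P(Z > -1.100) ≈ 0.8643, so at α = 0.05 we fail to reject H₀.

z = -1.100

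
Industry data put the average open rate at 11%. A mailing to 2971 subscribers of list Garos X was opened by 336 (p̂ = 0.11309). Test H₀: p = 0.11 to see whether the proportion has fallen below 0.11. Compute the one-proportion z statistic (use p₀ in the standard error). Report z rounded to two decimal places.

p̂ = 336/2971 ≈ 0.1131.
SE = √(p₀(1−p₀)/n) = √(0.0979/2971) = 0.0057.
z = (0.1131 − 0.11)/0.0057 = 0.0031/0.0057 = 0.54.

z = 0.54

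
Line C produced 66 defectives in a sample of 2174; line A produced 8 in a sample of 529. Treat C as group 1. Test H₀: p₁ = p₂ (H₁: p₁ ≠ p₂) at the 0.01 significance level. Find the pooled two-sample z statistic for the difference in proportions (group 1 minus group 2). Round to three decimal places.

z = 1.926

p̂₁ = 66/2174 ≈ 0.030359, p̂₂ = 8/529 ≈ 0.015123.
Pooled p̂ = (66+8)/(2174+529) = 74/2703 = 0.027377.
SE = √(p̂(1−p̂)(1/n₁+1/n₂)) = √(0.027377·0.972623·0.00235034) = √(6.25837e-05) = 0.007911.
z = (0.030359 − 0.015123)/0.007911 = 0.015236/0.007911 = 1.926.
p-value = 2·P(Z > 1.926) ≈ 0.0541, so at α = 0.01 we fail to reject H₀.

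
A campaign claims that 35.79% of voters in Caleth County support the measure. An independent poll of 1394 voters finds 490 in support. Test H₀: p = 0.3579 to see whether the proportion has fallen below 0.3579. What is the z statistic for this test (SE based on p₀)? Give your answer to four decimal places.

z = -0.4980

p̂ = 490/1394 ≈ 0.351506.
Under H₀, SE = √(0.3579·0.6421/1394) = √(0.000164855) = 0.012840.
z = (0.351506 − 0.3579)/0.012840 = -0.006394/0.012840 = -0.4980.
p-value = P(Z < -0.498) ≈ 0.3093.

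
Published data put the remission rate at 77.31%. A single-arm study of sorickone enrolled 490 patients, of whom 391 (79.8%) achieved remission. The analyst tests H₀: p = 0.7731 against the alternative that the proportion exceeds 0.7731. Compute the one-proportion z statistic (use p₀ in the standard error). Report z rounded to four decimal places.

z = 1.3139

p̂ = 391/490 ≈ 0.7979592.
Standard error under H₀: √(0.7731×0.2269/490) = 0.0189207.
z = (0.7979592 − 0.7731)/0.0189207 = 0.0248592/0.0189207 = 1.3139.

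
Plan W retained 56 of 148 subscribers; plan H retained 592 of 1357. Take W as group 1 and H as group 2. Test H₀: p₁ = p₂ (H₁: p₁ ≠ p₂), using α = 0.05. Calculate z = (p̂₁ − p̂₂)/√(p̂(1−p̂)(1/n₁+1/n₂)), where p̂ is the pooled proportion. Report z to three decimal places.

z = -1.350

p̂₁ = 56/148 = 0.37838, p̂₂ = 592/1357 = 0.43626.
Pooled p̂ = (56+592)/(148+1357) = 648/1505 = 0.43056.
SE = √(p̂(1−p̂)(1/n₁+1/n₂)) = √(0.43056·0.56944·0.00749368) = √(0.00183729) = 0.04286.
z = (0.37838 − 0.43626)/0.04286 = -0.05788/0.04286 = -1.350.
Two-sided p-value ≈ 2·Φ(−1.350) = 0.1769, so at α = 0.05 we fail to reject H₀.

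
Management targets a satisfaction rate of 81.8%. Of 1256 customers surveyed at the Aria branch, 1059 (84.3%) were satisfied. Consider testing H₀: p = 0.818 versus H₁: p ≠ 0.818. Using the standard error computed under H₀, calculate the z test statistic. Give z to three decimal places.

p̂ = 1059/1256 ≈ 0.843153.
Under H₀, SE = √(0.818·0.182/1256) = √(0.000118532) = 0.010887.
z = (0.843153 − 0.818)/0.010887 = 0.025153/0.010887 = 2.310.

z = 2.310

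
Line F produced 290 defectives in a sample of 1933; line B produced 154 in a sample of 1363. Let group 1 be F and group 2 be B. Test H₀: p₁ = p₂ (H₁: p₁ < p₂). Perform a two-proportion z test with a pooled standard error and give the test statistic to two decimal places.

p̂₁ = 290/1933 = 0.15003, p̂₂ = 154/1363 = 0.11299.
Pooled p̂ = (290+154)/(1933+1363) = 444/3296 = 0.13471.
SE = √(p̂(1−p̂)(1/n₁+1/n₂)) = √(0.13471·0.86529·0.00125101) = √(0.00014582) = 0.01208.
z = (0.15003 − 0.11299)/0.01208 = 0.03704/0.01208 = 3.07.
p-value = P(Z < 3.067) ≈ 0.9989.

z = 3.07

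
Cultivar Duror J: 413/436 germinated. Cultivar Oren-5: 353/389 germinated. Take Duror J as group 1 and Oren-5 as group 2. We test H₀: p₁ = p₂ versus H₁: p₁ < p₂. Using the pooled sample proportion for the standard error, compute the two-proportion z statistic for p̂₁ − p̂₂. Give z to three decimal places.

z = 2.214

p̂₁ = 413/436 = 0.94725, p̂₂ = 353/389 = 0.90746.
Pooled p̂ = (413+353)/(436+389) = 766/825 = 0.92848.
SE = √(p̂(1−p̂)(1/n₁+1/n₂)) = √(0.92848·0.07152·0.00486427) = √(0.000322991) = 0.01797.
z = (0.94725 − 0.90746)/0.01797 = 0.03979/0.01797 = 2.214.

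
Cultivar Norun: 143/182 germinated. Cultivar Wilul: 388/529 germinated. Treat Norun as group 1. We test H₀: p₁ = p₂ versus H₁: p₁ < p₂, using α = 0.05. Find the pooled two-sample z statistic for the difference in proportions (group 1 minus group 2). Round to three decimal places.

p̂₁ = 143/182 = 0.78571, p̂₂ = 388/529 = 0.73346.
Pooled p̂ = (143+388)/(182+529) = 531/711 = 0.74684.
SE = √(0.189072 × 0.00738486) = 0.03737.
z = (0.78571 − 0.73346)/0.03737 = 0.05225/0.03737 = 1.398.
p-value = P(Z < 1.398) ≈ 0.9190, so at α = 0.05 we fail to reject H₀.

z = 1.398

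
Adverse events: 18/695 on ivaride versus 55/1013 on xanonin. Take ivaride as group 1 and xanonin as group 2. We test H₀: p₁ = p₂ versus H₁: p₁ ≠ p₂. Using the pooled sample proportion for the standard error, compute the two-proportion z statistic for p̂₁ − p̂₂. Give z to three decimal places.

z = -2.850

p̂₁ = 18/695 = 0.02590, p̂₂ = 55/1013 = 0.05429.
Pooled p̂ = (18+55)/(695+1013) = 73/1708 = 0.04274.
SE = √(p̂(1−p̂)(1/n₁+1/n₂)) = √(0.04274·0.95726·0.00242602) = √(9.92564e-05) = 0.00996.
z = (0.02590 − 0.05429)/0.00996 = -0.02839/0.00996 = -2.850.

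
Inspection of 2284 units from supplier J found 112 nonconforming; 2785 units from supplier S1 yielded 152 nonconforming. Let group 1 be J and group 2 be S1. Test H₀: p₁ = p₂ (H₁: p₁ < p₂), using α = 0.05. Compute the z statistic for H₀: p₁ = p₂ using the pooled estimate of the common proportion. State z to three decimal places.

p̂₁ = 112/2284 ≈ 0.049037, p̂₂ = 152/2785 ≈ 0.054578.
Pooled p̂ = (112+152)/(2284+2785) = 264/5069 = 0.052081.
SE = √(p̂(1−p̂)(1/n₁+1/n₂)) = √(0.052081·0.947919·0.000796895) = √(3.93418e-05) = 0.006272.
z = (0.049037 − 0.054578)/0.006272 = -0.005541/0.006272 = -0.883.
p-value = P(Z < -0.883) ≈ 0.1885, so at α = 0.05 we fail to reject H₀.

z = -0.883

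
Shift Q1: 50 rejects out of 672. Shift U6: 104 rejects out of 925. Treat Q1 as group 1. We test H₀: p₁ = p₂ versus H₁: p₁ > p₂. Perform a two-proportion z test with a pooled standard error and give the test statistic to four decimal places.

z = -2.5416

p̂₁ = 50/672 ≈ 0.074405, p̂₂ = 104/925 ≈ 0.112432.
Pooled p̂ = (50+104)/(672+925) = 154/1597 = 0.096431.
SE = √(0.0871319 × 0.00256918) = 0.014962.
z = (0.074405 − 0.112432)/0.014962 = -0.038027/0.014962 = -2.5416.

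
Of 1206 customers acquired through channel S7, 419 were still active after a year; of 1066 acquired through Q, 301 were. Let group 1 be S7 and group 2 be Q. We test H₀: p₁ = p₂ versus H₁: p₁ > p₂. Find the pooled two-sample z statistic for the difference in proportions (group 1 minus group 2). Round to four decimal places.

z = 3.3266

p̂₁ = 419/1206 = 0.3474295, p̂₂ = 301/1066 = 0.2823640.
Pooled p̂ = (419+301)/(1206+1066) = 720/2272 = 0.3169014.
SE = √(0.216475 × 0.00176727) = 0.0195594.
z = (0.3474295 − 0.2823640)/0.0195594 = 0.0650655/0.0195594 = 3.3266.
p-value = P(Z > 3.327) ≈ 0.0004.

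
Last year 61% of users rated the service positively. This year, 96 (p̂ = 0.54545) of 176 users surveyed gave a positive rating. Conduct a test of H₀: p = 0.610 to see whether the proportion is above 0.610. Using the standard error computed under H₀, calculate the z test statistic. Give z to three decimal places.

z = -1.756

p̂ = 96/176 = 0.54545.
SE = √(p₀(1−p₀)/n) = √(0.2379/176) = 0.03677.
z = (0.54545 − 0.61)/0.03677 = -0.06455/0.03677 = -1.756.
p-value = P(Z > -1.756) ≈ 0.9604.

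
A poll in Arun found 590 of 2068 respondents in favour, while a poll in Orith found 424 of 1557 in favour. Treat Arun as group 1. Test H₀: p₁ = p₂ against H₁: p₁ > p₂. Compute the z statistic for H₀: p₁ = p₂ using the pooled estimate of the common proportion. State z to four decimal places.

z = 0.8619

p̂₁ = 590/2068 = 0.285300, p̂₂ = 424/1557 = 0.272319.
Pooled p̂ = (590+424)/(2068+1557) = 1014/3625 = 0.279724.
SE = √(p̂(1−p̂)(1/n₁+1/n₂)) = √(0.279724·0.720276·0.00112582) = √(0.000226829) = 0.015061.
z = (0.285300 − 0.272319)/0.015061 = 0.012981/0.015061 = 0.8619.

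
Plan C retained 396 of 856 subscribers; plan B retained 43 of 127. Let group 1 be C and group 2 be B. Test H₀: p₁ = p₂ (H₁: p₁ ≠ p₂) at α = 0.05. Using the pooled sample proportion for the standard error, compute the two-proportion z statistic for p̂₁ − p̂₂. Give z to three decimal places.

z = 2.624

p̂₁ = 396/856 ≈ 0.46262, p̂₂ = 43/127 ≈ 0.33858.
Pooled p̂ = (396+43)/(856+127) = 439/983 = 0.44659.
SE = √(0.247148 × 0.00904224) = 0.04727.
z = (0.46262 − 0.33858)/0.04727 = 0.12404/0.04727 = 2.624.
p-value = 2·P(Z > 2.624) ≈ 0.0087. With α = 0.05, reject H₀.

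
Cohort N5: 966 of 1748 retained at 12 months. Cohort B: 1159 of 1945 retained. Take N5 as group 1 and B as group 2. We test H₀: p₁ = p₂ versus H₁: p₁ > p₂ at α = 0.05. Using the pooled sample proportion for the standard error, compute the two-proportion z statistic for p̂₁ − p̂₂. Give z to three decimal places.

z = -2.655

p̂₁ = 966/1748 = 0.552632, p̂₂ = 1159/1945 = 0.595887.
Pooled p̂ = (966+1159)/(1748+1945) = 2125/3693 = 0.575413.
SE = √(p̂(1−p̂)(1/n₁+1/n₂)) = √(0.575413·0.424587·0.00108622) = √(0.000265378) = 0.016290.
z = (0.552632 − 0.595887)/0.016290 = -0.043255/0.016290 = -2.655.
p-value = P(Z > -2.655) ≈ 0.9960, so at α = 0.05 we fail to reject H₀.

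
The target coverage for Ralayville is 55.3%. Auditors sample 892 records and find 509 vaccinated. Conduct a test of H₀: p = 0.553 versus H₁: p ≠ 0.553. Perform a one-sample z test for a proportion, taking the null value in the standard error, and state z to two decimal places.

z = 1.06

p̂ = 509/892 = 0.5706.
Standard error under H₀: √(0.553×0.447/892) = 0.0166.
z = (0.5706 − 0.553)/0.0166 = 0.0176/0.0166 = 1.06.
p-value = 2·P(Z > 1.059) ≈ 0.2896.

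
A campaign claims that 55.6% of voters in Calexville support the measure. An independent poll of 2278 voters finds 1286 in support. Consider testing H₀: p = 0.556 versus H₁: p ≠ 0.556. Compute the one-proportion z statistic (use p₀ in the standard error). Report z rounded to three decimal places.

p̂ = 1286/2278 = 0.56453.
SE = √(p₀(1−p₀)/n) = √(0.24686/2278) = 0.01041.
z = (0.56453 − 0.556)/0.01041 = 0.00853/0.01041 = 0.819.
Two-sided p-value ≈ 2·Φ(−0.819) = 0.4125.

z = 0.819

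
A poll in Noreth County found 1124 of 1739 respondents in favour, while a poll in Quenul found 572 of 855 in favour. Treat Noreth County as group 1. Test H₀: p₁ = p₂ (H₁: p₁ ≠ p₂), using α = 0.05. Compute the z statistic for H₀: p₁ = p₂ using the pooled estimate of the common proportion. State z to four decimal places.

z = -1.1402

p̂₁ = 1124/1739 ≈ 0.646348, p̂₂ = 572/855 ≈ 0.669006.
Pooled p̂ = (1124+572)/(1739+855) = 1696/2594 = 0.653816.
SE = √(0.22634 × 0.00174463) = 0.019872.
z = (0.646348 − 0.669006)/0.019872 = -0.022658/0.019872 = -1.1402.
p-value = 2·P(Z > 1.140) ≈ 0.2542. With α = 0.05, fail to reject H₀.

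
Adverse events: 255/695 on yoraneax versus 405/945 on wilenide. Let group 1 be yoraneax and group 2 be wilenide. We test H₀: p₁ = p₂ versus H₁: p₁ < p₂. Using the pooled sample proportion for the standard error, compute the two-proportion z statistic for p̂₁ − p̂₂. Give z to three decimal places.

z = -2.516

p̂₁ = 255/695 = 0.36691, p̂₂ = 405/945 = 0.42857.
Pooled p̂ = (255+405)/(695+945) = 660/1640 = 0.40244.
SE = √(p̂(1−p̂)(1/n₁+1/n₂)) = √(0.40244·0.59756·0.00249705) = √(0.000600495) = 0.02451.
z = (0.36691 − 0.42857)/0.02451 = -0.06166/0.02451 = -2.516.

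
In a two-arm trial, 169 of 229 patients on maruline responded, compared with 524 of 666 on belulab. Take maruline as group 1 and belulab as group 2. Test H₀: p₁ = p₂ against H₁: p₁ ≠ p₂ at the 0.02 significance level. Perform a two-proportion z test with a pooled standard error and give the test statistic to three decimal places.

p̂₁ = 169/229 ≈ 0.73799, p̂₂ = 524/666 ≈ 0.78679.
Pooled p̂ = (169+524)/(229+666) = 693/895 = 0.77430.
SE = √(0.174759 × 0.00586831) = 0.03202.
z = (0.73799 − 0.78679)/0.03202 = -0.04880/0.03202 = -1.524.
p-value = 2·P(Z > 1.524) ≈ 0.1276. With α = 0.02, fail to reject H₀.

z = -1.524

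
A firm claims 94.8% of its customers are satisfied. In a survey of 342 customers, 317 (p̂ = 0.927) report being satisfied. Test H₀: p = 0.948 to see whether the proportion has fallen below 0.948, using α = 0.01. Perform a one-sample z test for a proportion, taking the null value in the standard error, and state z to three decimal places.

p̂ = 317/342 ≈ 0.92690.
SE = √(p₀(1−p₀)/n) = √(0.049296/342) = 0.01201.
z = (0.92690 − 0.948)/0.01201 = -0.02110/0.01201 = -1.757.
p-value = P(Z < -1.757) ≈ 0.0394. With α = 0.01, fail to reject H₀.

z = -1.757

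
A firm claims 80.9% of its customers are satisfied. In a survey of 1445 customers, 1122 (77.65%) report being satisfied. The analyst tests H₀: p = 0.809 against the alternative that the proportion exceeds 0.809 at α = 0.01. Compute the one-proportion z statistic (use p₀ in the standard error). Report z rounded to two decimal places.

z = -3.15

p̂ = 1122/1445 = 0.77647.
Under H₀, SE = √(0.809·0.191/1445) = √(0.000106934) = 0.01034.
z = (0.77647 − 0.809)/0.01034 = -0.03253/0.01034 = -3.15.
p-value = P(Z > -3.146) ≈ 0.9992, so at α = 0.01 we fail to reject H₀.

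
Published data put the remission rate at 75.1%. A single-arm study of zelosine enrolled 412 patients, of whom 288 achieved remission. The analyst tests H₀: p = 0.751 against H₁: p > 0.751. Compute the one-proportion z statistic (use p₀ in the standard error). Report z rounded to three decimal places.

p̂ = 288/412 ≈ 0.699029.
Under H₀, SE = √(0.751·0.249/412) = √(0.000453881) = 0.021304.
z = (0.699029 − 0.751)/0.021304 = -0.051971/0.021304 = -2.439.
p-value = P(Z > -2.439) ≈ 0.9926.

z = -2.439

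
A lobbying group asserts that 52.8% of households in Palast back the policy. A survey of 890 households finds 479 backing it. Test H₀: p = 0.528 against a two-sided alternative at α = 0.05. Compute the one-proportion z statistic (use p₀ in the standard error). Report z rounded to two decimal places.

p̂ = 479/890 = 0.5382.
Under H₀, SE = √(0.528·0.472/890) = √(0.000280018) = 0.0167.
z = (0.5382 − 0.528)/0.0167 = 0.0102/0.0167 = 0.61.
Two-sided p-value ≈ 2·Φ(−0.610) = 0.5421, so at α = 0.05 we fail to reject H₀.

z = 0.61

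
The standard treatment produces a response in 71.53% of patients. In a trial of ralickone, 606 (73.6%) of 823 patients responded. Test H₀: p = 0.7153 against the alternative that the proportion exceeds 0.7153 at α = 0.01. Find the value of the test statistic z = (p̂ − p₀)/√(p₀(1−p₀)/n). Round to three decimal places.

p̂ = 606/823 ≈ 0.73633.
Standard error under H₀: √(0.7153×0.2847/823) = 0.01573.
z = (0.73633 − 0.7153)/0.01573 = 0.02103/0.01573 = 1.337.
p-value = P(Z > 1.337) ≈ 0.0906, so at α = 0.01 we fail to reject H₀.

z = 1.337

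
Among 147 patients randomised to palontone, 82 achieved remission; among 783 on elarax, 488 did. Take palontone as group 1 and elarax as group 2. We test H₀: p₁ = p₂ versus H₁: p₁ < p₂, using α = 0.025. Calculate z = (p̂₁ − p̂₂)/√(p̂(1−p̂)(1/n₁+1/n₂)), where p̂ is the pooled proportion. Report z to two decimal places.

p̂₁ = 82/147 ≈ 0.5578, p̂₂ = 488/783 ≈ 0.6232.
Pooled p̂ = (82+488)/(147+783) = 570/930 = 0.6129.
SE = √(0.237253 × 0.00807986) = 0.0438.
z = (0.5578 − 0.6232)/0.0438 = -0.0654/0.0438 = -1.49.
p-value = P(Z < -1.494) ≈ 0.0676; since p > α = 0.025, fail to reject H₀.

z = -1.49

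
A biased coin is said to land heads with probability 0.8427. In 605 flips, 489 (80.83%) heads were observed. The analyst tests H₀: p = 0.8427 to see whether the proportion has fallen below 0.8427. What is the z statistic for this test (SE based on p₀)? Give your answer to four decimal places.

z = -2.3264

p̂ = 489/605 = 0.808264.
Standard error under H₀: √(0.8427×0.1573/605) = 0.014802.
z = (0.808264 − 0.8427)/0.014802 = -0.034436/0.014802 = -2.3264.
p-value = P(Z < -2.326) ≈ 0.0100.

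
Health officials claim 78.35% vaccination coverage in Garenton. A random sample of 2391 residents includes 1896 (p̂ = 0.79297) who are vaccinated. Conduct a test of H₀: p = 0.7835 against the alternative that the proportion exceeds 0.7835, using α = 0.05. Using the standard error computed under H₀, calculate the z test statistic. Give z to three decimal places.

z = 1.125

p̂ = 1896/2391 ≈ 0.79297.
Standard error under H₀: √(0.7835×0.2165/2391) = 0.00842.
z = (0.79297 − 0.7835)/0.00842 = 0.00947/0.00842 = 1.125.
p-value = P(Z > 1.125) ≈ 0.1303. With α = 0.05, fail to reject H₀.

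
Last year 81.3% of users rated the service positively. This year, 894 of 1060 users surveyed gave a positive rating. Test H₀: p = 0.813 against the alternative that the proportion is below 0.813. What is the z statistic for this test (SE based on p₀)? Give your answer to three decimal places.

z = 2.538

p̂ = 894/1060 ≈ 0.84340.
SE = √(p₀(1−p₀)/n) = √(0.15203/1060) = 0.01198.
z = (0.84340 − 0.813)/0.01198 = 0.03040/0.01198 = 2.538.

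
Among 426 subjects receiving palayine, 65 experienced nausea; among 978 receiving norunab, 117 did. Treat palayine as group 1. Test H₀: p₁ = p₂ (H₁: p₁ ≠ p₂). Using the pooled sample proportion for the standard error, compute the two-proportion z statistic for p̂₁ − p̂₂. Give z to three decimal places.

z = 1.690

p̂₁ = 65/426 ≈ 0.15258, p̂₂ = 117/978 ≈ 0.11963.
Pooled p̂ = (65+117)/(426+978) = 182/1404 = 0.12963.
SE = √(p̂(1−p̂)(1/n₁+1/n₂)) = √(0.12963·0.87037·0.00336991) = √(0.000380213) = 0.01950.
z = (0.15258 − 0.11963)/0.01950 = 0.03295/0.01950 = 1.690.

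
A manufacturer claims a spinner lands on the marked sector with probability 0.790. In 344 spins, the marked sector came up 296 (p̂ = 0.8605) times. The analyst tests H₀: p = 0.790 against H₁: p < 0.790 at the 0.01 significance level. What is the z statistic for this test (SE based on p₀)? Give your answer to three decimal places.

p̂ = 296/344 = 0.86047.
Standard error under H₀: √(0.79×0.21/344) = 0.02196.
z = (0.86047 − 0.79)/0.02196 = 0.07047/0.02196 = 3.209.
p-value = P(Z < 3.209) ≈ 0.9993; since p > α = 0.01, fail to reject H₀.

z = 3.209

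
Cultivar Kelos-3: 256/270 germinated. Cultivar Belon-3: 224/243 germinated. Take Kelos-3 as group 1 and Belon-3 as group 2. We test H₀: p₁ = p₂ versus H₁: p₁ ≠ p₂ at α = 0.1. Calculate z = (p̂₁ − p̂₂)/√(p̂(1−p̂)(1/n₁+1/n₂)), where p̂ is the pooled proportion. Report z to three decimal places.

p̂₁ = 256/270 = 0.94815, p̂₂ = 224/243 = 0.92181.
Pooled p̂ = (256+224)/(270+243) = 480/513 = 0.93567.
SE = √(0.0601895 × 0.00781893) = 0.02169.
z = (0.94815 − 0.92181)/0.02169 = 0.02634/0.02169 = 1.214.
Two-sided p-value ≈ 2·Φ(−1.214) = 0.2247, so at α = 0.1 we fail to reject H₀.

z = 1.214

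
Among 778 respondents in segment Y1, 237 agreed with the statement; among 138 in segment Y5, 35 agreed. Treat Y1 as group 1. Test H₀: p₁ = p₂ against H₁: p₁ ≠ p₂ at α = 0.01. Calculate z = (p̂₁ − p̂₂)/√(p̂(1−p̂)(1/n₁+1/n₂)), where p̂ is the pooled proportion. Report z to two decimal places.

p̂₁ = 237/778 = 0.3046, p̂₂ = 35/138 = 0.2536.
Pooled p̂ = (237+35)/(778+138) = 272/916 = 0.2969.
SE = √(0.208768 × 0.00853172) = 0.0422.
z = (0.3046 − 0.2536)/0.0422 = 0.0510/0.0422 = 1.21.
p-value = 2·P(Z > 1.209) ≈ 0.2268. With α = 0.01, fail to reject H₀.

z = 1.21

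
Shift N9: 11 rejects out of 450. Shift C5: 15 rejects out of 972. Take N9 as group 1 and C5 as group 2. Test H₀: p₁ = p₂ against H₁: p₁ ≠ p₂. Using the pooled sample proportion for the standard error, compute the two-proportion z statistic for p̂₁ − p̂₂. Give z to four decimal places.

p̂₁ = 11/450 = 0.0244444, p̂₂ = 15/972 = 0.0154321.
Pooled p̂ = (11+15)/(450+972) = 26/1422 = 0.0182841.
SE = √(p̂(1−p̂)(1/n₁+1/n₂)) = √(0.0182841·0.9817159·0.00325103) = √(5.83553e-05) = 0.0076391.
z = (0.0244444 − 0.0154321)/0.0076391 = 0.0090123/0.0076391 = 1.1798.

z = 1.1798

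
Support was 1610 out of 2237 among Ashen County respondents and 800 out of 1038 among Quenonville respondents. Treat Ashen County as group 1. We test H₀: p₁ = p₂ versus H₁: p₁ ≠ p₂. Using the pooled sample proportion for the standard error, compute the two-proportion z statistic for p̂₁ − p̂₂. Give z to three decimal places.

p̂₁ = 1610/2237 ≈ 0.71971, p̂₂ = 800/1038 ≈ 0.77071.
Pooled p̂ = (1610+800)/(2237+1038) = 2410/3275 = 0.73588.
SE = √(p̂(1−p̂)(1/n₁+1/n₂)) = √(0.73588·0.26412·0.00141042) = √(0.000274131) = 0.01656.
z = (0.71971 − 0.77071)/0.01656 = -0.05100/0.01656 = -3.080.

z = -3.080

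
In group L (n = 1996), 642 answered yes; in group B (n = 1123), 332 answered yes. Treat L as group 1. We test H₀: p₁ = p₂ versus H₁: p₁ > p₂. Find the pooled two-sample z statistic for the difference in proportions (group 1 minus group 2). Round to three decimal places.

p̂₁ = 642/1996 = 0.32164, p̂₂ = 332/1123 = 0.29564.
Pooled p̂ = (642+332)/(1996+1123) = 974/3119 = 0.31228.
SE = √(p̂(1−p̂)(1/n₁+1/n₂)) = √(0.31228·0.68772·0.00139147) = √(0.000298834) = 0.01729.
z = (0.32164 − 0.29564)/0.01729 = 0.02600/0.01729 = 1.504.

z = 1.504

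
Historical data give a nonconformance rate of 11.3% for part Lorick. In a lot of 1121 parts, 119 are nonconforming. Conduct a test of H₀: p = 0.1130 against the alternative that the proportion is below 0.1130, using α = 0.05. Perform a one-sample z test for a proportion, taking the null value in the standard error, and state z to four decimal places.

z = -0.7239

p̂ = 119/1121 ≈ 0.106155.
SE = √(p₀(1−p₀)/n) = √(0.10023/1121) = 0.009456.
z = (0.106155 − 0.113)/0.009456 = -0.006845/0.009456 = -0.7239.
p-value = P(Z < -0.724) ≈ 0.2346. With α = 0.05, fail to reject H₀.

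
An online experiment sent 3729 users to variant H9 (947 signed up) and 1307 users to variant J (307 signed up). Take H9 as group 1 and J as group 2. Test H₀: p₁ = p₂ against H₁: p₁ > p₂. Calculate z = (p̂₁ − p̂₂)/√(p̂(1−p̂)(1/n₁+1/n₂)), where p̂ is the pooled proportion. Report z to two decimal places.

p̂₁ = 947/3729 ≈ 0.2540, p̂₂ = 307/1307 ≈ 0.2349.
Pooled p̂ = (947+307)/(3729+1307) = 1254/5036 = 0.2490.
SE = √(0.187003 × 0.00103328) = 0.0139.
z = (0.2540 − 0.2349)/0.0139 = 0.0191/0.0139 = 1.37.
p-value = P(Z > 1.372) ≈ 0.0851.

z = 1.37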